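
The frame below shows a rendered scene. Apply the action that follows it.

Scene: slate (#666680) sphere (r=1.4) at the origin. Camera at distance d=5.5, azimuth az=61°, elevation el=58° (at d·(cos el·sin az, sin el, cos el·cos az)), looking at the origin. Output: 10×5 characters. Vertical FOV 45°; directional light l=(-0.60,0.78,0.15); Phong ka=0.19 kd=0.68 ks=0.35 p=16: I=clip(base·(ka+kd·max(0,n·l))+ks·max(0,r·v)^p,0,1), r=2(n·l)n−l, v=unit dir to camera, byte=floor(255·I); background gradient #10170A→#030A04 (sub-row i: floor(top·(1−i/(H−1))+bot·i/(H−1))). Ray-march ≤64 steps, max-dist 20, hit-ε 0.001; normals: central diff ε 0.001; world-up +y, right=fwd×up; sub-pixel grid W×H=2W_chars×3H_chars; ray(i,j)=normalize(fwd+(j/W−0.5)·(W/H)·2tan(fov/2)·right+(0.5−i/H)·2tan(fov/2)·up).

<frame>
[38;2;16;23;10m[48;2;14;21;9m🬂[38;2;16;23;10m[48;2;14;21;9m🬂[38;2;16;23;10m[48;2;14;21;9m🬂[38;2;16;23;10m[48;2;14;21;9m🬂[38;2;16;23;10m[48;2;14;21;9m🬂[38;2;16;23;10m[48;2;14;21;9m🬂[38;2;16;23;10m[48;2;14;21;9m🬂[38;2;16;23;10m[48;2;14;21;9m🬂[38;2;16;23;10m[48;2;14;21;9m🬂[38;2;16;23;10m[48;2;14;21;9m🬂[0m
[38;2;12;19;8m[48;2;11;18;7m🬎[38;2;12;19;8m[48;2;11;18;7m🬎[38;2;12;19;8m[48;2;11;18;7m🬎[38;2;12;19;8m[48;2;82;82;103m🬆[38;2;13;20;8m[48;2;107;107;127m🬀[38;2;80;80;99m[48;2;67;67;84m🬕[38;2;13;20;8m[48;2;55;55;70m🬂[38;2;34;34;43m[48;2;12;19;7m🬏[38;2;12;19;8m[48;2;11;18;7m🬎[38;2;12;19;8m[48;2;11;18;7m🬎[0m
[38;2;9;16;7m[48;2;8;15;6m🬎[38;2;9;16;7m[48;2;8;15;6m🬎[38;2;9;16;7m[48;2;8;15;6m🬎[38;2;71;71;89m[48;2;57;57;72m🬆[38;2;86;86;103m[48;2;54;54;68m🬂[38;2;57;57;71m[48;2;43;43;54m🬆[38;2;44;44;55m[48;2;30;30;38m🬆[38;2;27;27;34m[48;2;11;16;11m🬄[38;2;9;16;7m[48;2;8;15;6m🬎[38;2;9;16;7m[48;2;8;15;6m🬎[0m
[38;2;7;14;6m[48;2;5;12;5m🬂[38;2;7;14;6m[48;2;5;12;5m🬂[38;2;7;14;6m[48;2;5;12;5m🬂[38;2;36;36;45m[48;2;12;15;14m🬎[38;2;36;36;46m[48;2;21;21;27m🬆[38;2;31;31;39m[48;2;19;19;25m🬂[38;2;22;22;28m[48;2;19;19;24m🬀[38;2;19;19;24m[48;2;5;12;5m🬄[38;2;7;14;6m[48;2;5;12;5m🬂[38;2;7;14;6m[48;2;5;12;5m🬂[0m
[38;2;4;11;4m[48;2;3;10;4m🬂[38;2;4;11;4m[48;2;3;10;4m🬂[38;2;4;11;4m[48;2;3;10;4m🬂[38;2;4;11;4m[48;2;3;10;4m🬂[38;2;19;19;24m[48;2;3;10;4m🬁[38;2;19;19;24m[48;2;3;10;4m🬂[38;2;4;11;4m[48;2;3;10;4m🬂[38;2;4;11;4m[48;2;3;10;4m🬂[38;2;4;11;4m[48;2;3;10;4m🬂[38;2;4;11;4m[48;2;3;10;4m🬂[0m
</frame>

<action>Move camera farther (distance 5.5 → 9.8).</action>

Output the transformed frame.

<frame>
[38;2;16;23;10m[48;2;14;21;9m🬂[38;2;16;23;10m[48;2;14;21;9m🬂[38;2;16;23;10m[48;2;14;21;9m🬂[38;2;16;23;10m[48;2;14;21;9m🬂[38;2;16;23;10m[48;2;14;21;9m🬂[38;2;16;23;10m[48;2;14;21;9m🬂[38;2;16;23;10m[48;2;14;21;9m🬂[38;2;16;23;10m[48;2;14;21;9m🬂[38;2;16;23;10m[48;2;14;21;9m🬂[38;2;16;23;10m[48;2;14;21;9m🬂[0m
[38;2;12;19;8m[48;2;11;18;7m🬎[38;2;12;19;8m[48;2;11;18;7m🬎[38;2;12;19;8m[48;2;11;18;7m🬎[38;2;12;19;8m[48;2;11;18;7m🬎[38;2;12;19;8m[48;2;11;18;7m🬎[38;2;81;81;102m[48;2;12;19;7m🬏[38;2;12;19;8m[48;2;11;18;7m🬎[38;2;12;19;8m[48;2;11;18;7m🬎[38;2;12;19;8m[48;2;11;18;7m🬎[38;2;12;19;8m[48;2;11;18;7m🬎[0m
[38;2;9;16;7m[48;2;8;15;6m🬎[38;2;9;16;7m[48;2;8;15;6m🬎[38;2;9;16;7m[48;2;8;15;6m🬎[38;2;9;16;7m[48;2;8;15;6m🬎[38;2;100;100;121m[48;2;58;58;73m🬂[38;2;74;74;91m[48;2;42;42;53m🬂[38;2;34;34;43m[48;2;11;16;11m🬄[38;2;9;16;7m[48;2;8;15;6m🬎[38;2;9;16;7m[48;2;8;15;6m🬎[38;2;9;16;7m[48;2;8;15;6m🬎[0m
[38;2;7;14;6m[48;2;5;12;5m🬂[38;2;7;14;6m[48;2;5;12;5m🬂[38;2;7;14;6m[48;2;5;12;5m🬂[38;2;7;14;6m[48;2;5;12;5m🬂[38;2;22;22;29m[48;2;5;12;5m🬂[38;2;19;19;24m[48;2;5;12;5m🬆[38;2;19;19;24m[48;2;5;12;5m🬀[38;2;7;14;6m[48;2;5;12;5m🬂[38;2;7;14;6m[48;2;5;12;5m🬂[38;2;7;14;6m[48;2;5;12;5m🬂[0m
[38;2;4;11;4m[48;2;3;10;4m🬂[38;2;4;11;4m[48;2;3;10;4m🬂[38;2;4;11;4m[48;2;3;10;4m🬂[38;2;4;11;4m[48;2;3;10;4m🬂[38;2;4;11;4m[48;2;3;10;4m🬂[38;2;4;11;4m[48;2;3;10;4m🬂[38;2;4;11;4m[48;2;3;10;4m🬂[38;2;4;11;4m[48;2;3;10;4m🬂[38;2;4;11;4m[48;2;3;10;4m🬂[38;2;4;11;4m[48;2;3;10;4m🬂[0m
</frame>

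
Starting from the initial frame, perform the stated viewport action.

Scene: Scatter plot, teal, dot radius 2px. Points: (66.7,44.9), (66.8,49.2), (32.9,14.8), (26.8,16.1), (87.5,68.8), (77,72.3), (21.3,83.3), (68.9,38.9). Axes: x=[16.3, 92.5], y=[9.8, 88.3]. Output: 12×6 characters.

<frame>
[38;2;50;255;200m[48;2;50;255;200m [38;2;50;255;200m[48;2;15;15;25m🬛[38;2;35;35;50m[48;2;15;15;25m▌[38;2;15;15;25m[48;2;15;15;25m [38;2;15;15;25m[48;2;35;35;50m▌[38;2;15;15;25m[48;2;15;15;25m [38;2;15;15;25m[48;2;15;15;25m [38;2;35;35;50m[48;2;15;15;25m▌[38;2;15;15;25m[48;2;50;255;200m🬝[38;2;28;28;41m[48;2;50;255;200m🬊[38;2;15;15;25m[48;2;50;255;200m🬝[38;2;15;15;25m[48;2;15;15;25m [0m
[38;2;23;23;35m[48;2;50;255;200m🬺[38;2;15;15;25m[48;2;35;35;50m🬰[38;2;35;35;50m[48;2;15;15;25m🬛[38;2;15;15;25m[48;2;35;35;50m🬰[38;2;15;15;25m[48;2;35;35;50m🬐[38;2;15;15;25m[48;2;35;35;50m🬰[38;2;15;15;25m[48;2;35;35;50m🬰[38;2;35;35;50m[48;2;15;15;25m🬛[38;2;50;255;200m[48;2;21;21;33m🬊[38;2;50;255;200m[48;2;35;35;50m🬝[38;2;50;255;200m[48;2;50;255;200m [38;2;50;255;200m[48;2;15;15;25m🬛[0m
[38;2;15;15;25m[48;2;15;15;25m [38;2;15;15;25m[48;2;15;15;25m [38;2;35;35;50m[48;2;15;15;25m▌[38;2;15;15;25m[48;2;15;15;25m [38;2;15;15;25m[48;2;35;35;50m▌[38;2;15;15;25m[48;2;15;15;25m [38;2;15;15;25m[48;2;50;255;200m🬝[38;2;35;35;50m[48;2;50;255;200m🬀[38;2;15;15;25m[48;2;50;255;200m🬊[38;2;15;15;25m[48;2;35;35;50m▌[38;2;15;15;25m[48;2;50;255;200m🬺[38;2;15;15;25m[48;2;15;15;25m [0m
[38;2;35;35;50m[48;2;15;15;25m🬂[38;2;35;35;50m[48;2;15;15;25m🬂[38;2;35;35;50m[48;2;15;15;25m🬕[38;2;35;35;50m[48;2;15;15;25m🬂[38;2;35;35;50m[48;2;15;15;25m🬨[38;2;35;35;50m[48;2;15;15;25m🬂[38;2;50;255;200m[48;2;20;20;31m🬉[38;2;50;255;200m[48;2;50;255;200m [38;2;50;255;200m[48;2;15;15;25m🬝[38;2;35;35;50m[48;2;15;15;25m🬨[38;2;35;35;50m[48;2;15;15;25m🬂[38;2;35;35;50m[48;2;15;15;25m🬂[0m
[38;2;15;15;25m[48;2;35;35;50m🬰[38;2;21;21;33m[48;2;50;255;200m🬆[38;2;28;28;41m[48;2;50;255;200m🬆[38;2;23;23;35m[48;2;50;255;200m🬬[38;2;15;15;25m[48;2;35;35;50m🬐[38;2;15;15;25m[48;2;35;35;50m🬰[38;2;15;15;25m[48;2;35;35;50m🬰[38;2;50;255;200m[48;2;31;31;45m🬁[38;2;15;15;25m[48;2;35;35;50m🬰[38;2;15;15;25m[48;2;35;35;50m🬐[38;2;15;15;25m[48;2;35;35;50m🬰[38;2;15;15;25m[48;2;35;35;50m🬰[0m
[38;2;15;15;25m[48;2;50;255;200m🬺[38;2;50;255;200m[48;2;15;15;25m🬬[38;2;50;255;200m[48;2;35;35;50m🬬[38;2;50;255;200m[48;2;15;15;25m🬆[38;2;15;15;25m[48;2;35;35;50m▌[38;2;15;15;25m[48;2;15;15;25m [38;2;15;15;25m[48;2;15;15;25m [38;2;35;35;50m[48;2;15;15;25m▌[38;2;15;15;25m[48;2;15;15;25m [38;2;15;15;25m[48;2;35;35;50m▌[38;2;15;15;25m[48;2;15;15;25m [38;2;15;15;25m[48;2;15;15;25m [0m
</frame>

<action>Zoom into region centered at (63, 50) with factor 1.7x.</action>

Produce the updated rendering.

<frame>
[38;2;15;15;25m[48;2;15;15;25m [38;2;15;15;25m[48;2;15;15;25m [38;2;35;35;50m[48;2;15;15;25m▌[38;2;15;15;25m[48;2;15;15;25m [38;2;15;15;25m[48;2;35;35;50m▌[38;2;15;15;25m[48;2;15;15;25m [38;2;15;15;25m[48;2;15;15;25m [38;2;35;35;50m[48;2;15;15;25m▌[38;2;50;255;200m[48;2;15;15;25m🬊[38;2;50;255;200m[48;2;35;35;50m🬝[38;2;50;255;200m[48;2;15;15;25m🬀[38;2;15;15;25m[48;2;15;15;25m [0m
[38;2;15;15;25m[48;2;35;35;50m🬰[38;2;15;15;25m[48;2;35;35;50m🬰[38;2;35;35;50m[48;2;15;15;25m🬛[38;2;15;15;25m[48;2;35;35;50m🬰[38;2;15;15;25m[48;2;35;35;50m🬐[38;2;15;15;25m[48;2;35;35;50m🬰[38;2;15;15;25m[48;2;35;35;50m🬰[38;2;35;35;50m[48;2;15;15;25m🬛[38;2;15;15;25m[48;2;35;35;50m🬰[38;2;15;15;25m[48;2;35;35;50m🬐[38;2;15;15;25m[48;2;35;35;50m🬰[38;2;15;15;25m[48;2;35;35;50m🬰[0m
[38;2;15;15;25m[48;2;15;15;25m [38;2;15;15;25m[48;2;15;15;25m [38;2;35;35;50m[48;2;15;15;25m▌[38;2;15;15;25m[48;2;15;15;25m [38;2;15;15;25m[48;2;35;35;50m▌[38;2;15;15;25m[48;2;50;255;200m🬝[38;2;15;15;25m[48;2;50;255;200m🬀[38;2;21;21;33m[48;2;50;255;200m🬊[38;2;15;15;25m[48;2;15;15;25m [38;2;15;15;25m[48;2;35;35;50m▌[38;2;15;15;25m[48;2;15;15;25m [38;2;15;15;25m[48;2;15;15;25m [0m
[38;2;35;35;50m[48;2;15;15;25m🬂[38;2;35;35;50m[48;2;15;15;25m🬂[38;2;35;35;50m[48;2;15;15;25m🬕[38;2;35;35;50m[48;2;15;15;25m🬂[38;2;35;35;50m[48;2;15;15;25m🬨[38;2;23;23;35m[48;2;50;255;200m🬴[38;2;50;255;200m[48;2;50;255;200m [38;2;50;255;200m[48;2;35;35;50m🬺[38;2;35;35;50m[48;2;15;15;25m🬂[38;2;35;35;50m[48;2;15;15;25m🬨[38;2;35;35;50m[48;2;15;15;25m🬂[38;2;35;35;50m[48;2;15;15;25m🬂[0m
[38;2;15;15;25m[48;2;35;35;50m🬰[38;2;15;15;25m[48;2;35;35;50m🬰[38;2;35;35;50m[48;2;15;15;25m🬛[38;2;15;15;25m[48;2;35;35;50m🬰[38;2;15;15;25m[48;2;35;35;50m🬐[38;2;15;15;25m[48;2;35;35;50m🬰[38;2;50;255;200m[48;2;21;21;33m🬊[38;2;50;255;200m[48;2;15;15;25m🬝[38;2;50;255;200m[48;2;23;23;35m🬀[38;2;15;15;25m[48;2;35;35;50m🬐[38;2;15;15;25m[48;2;35;35;50m🬰[38;2;15;15;25m[48;2;35;35;50m🬰[0m
[38;2;15;15;25m[48;2;15;15;25m [38;2;15;15;25m[48;2;15;15;25m [38;2;35;35;50m[48;2;15;15;25m▌[38;2;15;15;25m[48;2;15;15;25m [38;2;15;15;25m[48;2;35;35;50m▌[38;2;15;15;25m[48;2;15;15;25m [38;2;15;15;25m[48;2;15;15;25m [38;2;35;35;50m[48;2;15;15;25m▌[38;2;15;15;25m[48;2;15;15;25m [38;2;15;15;25m[48;2;35;35;50m▌[38;2;15;15;25m[48;2;15;15;25m [38;2;15;15;25m[48;2;15;15;25m [0m
</frame>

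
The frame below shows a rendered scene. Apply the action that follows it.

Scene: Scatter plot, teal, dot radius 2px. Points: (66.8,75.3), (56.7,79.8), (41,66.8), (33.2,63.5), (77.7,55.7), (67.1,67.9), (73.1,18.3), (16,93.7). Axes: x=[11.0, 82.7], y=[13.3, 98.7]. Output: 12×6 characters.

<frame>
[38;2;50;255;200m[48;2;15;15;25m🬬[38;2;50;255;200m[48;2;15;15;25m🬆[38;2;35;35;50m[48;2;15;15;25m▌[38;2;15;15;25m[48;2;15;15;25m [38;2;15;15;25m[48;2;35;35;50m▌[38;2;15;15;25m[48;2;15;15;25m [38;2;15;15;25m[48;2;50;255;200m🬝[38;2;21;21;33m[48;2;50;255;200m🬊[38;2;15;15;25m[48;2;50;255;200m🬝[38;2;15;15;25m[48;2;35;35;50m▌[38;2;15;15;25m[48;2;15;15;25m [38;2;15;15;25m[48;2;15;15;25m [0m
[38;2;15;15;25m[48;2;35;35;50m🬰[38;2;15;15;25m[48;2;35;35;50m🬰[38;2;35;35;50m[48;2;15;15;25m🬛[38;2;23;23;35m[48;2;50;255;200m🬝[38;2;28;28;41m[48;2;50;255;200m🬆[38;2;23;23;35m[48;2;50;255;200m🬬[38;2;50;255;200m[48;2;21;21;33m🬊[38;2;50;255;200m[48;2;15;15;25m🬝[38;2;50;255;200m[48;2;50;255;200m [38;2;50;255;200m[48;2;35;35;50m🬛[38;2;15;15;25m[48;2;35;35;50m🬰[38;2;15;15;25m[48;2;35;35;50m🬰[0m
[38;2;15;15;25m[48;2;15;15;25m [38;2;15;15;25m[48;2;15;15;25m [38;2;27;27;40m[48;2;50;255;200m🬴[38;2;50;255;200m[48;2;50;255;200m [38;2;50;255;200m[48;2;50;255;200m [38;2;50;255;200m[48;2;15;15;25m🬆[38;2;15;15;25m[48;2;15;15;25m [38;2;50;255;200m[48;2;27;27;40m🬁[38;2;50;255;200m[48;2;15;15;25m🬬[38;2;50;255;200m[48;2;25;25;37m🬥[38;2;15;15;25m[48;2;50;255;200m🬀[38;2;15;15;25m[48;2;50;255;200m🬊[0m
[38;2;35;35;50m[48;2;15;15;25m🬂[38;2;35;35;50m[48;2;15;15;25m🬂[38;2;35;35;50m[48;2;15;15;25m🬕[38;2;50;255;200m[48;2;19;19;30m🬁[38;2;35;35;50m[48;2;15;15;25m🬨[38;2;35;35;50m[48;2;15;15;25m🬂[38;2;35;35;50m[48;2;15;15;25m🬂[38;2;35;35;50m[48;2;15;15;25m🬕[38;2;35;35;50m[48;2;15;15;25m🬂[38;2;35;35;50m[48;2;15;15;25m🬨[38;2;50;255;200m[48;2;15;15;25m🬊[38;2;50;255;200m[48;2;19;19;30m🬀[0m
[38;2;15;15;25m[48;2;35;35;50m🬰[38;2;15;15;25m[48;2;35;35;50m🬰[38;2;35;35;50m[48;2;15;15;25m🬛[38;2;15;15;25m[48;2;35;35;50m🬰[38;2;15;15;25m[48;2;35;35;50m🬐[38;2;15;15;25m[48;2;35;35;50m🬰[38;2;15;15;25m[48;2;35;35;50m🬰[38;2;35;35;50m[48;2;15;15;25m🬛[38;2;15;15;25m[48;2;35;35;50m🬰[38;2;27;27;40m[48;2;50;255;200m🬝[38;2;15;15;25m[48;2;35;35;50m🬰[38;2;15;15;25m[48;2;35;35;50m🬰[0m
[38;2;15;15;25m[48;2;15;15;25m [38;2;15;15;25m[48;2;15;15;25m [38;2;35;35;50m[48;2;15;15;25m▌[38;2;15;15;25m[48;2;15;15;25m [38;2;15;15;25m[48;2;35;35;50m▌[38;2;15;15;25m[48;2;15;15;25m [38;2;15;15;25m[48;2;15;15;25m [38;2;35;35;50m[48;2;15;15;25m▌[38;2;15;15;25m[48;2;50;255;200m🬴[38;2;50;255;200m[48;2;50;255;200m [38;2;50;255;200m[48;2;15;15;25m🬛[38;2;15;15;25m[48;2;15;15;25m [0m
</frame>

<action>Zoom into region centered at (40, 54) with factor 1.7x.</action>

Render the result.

<frame>
[38;2;15;15;25m[48;2;15;15;25m [38;2;15;15;25m[48;2;15;15;25m [38;2;35;35;50m[48;2;15;15;25m▌[38;2;15;15;25m[48;2;15;15;25m [38;2;15;15;25m[48;2;35;35;50m▌[38;2;15;15;25m[48;2;15;15;25m [38;2;15;15;25m[48;2;50;255;200m🬬[38;2;35;35;50m[48;2;15;15;25m▌[38;2;15;15;25m[48;2;15;15;25m [38;2;50;255;200m[48;2;21;21;33m🬊[38;2;50;255;200m[48;2;15;15;25m🬝[38;2;50;255;200m[48;2;15;15;25m🬀[0m
[38;2;15;15;25m[48;2;35;35;50m🬰[38;2;15;15;25m[48;2;35;35;50m🬰[38;2;31;31;45m[48;2;50;255;200m🬝[38;2;15;15;25m[48;2;50;255;200m🬀[38;2;28;28;41m[48;2;50;255;200m🬊[38;2;15;15;25m[48;2;50;255;200m🬐[38;2;50;255;200m[48;2;50;255;200m [38;2;27;27;40m[48;2;50;255;200m🬸[38;2;15;15;25m[48;2;35;35;50m🬰[38;2;15;15;25m[48;2;35;35;50m🬐[38;2;15;15;25m[48;2;35;35;50m🬰[38;2;15;15;25m[48;2;35;35;50m🬰[0m
[38;2;15;15;25m[48;2;15;15;25m [38;2;15;15;25m[48;2;15;15;25m [38;2;35;35;50m[48;2;15;15;25m▌[38;2;50;255;200m[48;2;15;15;25m🬊[38;2;50;255;200m[48;2;27;27;40m🬀[38;2;15;15;25m[48;2;15;15;25m [38;2;50;255;200m[48;2;15;15;25m🬀[38;2;35;35;50m[48;2;15;15;25m▌[38;2;15;15;25m[48;2;15;15;25m [38;2;15;15;25m[48;2;35;35;50m▌[38;2;15;15;25m[48;2;15;15;25m [38;2;15;15;25m[48;2;15;15;25m [0m
[38;2;35;35;50m[48;2;15;15;25m🬂[38;2;35;35;50m[48;2;15;15;25m🬂[38;2;35;35;50m[48;2;15;15;25m🬕[38;2;35;35;50m[48;2;15;15;25m🬂[38;2;35;35;50m[48;2;15;15;25m🬨[38;2;35;35;50m[48;2;15;15;25m🬂[38;2;35;35;50m[48;2;15;15;25m🬂[38;2;35;35;50m[48;2;15;15;25m🬕[38;2;35;35;50m[48;2;15;15;25m🬂[38;2;35;35;50m[48;2;15;15;25m🬨[38;2;35;35;50m[48;2;15;15;25m🬂[38;2;35;35;50m[48;2;15;15;25m🬂[0m
[38;2;15;15;25m[48;2;35;35;50m🬰[38;2;15;15;25m[48;2;35;35;50m🬰[38;2;35;35;50m[48;2;15;15;25m🬛[38;2;15;15;25m[48;2;35;35;50m🬰[38;2;15;15;25m[48;2;35;35;50m🬐[38;2;15;15;25m[48;2;35;35;50m🬰[38;2;15;15;25m[48;2;35;35;50m🬰[38;2;35;35;50m[48;2;15;15;25m🬛[38;2;15;15;25m[48;2;35;35;50m🬰[38;2;15;15;25m[48;2;35;35;50m🬐[38;2;15;15;25m[48;2;35;35;50m🬰[38;2;15;15;25m[48;2;35;35;50m🬰[0m
[38;2;15;15;25m[48;2;15;15;25m [38;2;15;15;25m[48;2;15;15;25m [38;2;35;35;50m[48;2;15;15;25m▌[38;2;15;15;25m[48;2;15;15;25m [38;2;15;15;25m[48;2;35;35;50m▌[38;2;15;15;25m[48;2;15;15;25m [38;2;15;15;25m[48;2;15;15;25m [38;2;35;35;50m[48;2;15;15;25m▌[38;2;15;15;25m[48;2;15;15;25m [38;2;15;15;25m[48;2;35;35;50m▌[38;2;15;15;25m[48;2;15;15;25m [38;2;15;15;25m[48;2;15;15;25m [0m
</frame>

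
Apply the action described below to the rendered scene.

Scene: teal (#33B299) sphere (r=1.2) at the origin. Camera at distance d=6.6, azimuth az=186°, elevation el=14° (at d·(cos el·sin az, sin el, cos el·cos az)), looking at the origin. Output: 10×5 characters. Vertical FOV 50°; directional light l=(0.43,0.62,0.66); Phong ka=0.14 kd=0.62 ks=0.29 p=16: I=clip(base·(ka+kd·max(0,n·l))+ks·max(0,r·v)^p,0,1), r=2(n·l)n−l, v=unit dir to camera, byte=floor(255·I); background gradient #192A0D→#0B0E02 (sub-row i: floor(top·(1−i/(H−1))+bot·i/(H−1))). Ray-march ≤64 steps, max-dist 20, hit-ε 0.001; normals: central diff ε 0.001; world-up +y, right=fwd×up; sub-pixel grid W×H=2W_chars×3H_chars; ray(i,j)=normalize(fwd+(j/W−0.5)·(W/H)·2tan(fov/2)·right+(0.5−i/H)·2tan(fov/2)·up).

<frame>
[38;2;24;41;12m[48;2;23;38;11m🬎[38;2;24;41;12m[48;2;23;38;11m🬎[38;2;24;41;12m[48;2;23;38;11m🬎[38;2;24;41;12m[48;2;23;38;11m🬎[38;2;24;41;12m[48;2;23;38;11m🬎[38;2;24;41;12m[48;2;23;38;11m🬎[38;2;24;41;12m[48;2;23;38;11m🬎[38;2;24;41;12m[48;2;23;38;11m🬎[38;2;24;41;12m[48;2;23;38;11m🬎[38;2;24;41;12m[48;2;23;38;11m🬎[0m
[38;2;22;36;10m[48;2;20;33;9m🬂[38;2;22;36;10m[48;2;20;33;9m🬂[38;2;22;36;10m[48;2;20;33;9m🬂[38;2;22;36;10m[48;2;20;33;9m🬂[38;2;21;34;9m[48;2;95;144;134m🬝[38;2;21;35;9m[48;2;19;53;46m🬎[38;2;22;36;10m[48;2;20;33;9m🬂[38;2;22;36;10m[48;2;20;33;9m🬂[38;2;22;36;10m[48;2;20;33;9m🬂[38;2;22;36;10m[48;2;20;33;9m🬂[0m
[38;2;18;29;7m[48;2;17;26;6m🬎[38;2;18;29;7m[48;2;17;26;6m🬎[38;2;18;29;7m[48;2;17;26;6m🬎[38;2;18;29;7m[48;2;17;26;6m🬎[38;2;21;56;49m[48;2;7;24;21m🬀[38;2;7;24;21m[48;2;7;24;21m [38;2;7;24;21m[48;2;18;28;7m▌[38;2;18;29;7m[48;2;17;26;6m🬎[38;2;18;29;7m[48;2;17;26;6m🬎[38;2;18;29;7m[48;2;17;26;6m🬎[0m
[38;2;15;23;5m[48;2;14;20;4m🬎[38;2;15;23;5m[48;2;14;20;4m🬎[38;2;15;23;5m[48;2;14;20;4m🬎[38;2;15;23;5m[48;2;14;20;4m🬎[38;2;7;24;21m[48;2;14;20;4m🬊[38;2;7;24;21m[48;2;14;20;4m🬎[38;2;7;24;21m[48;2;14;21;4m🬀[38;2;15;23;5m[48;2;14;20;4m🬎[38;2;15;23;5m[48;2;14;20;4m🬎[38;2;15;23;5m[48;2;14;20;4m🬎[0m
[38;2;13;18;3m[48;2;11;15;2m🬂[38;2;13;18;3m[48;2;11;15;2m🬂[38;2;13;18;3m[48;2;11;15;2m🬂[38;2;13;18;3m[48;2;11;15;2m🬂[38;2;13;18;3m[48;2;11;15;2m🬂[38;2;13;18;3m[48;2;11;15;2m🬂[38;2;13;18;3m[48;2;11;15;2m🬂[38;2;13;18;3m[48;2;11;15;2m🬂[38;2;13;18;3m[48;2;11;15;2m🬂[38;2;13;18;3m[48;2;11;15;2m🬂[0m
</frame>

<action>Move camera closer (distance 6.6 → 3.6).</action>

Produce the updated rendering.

<frame>
[38;2;24;41;12m[48;2;23;38;11m🬎[38;2;24;41;12m[48;2;23;38;11m🬎[38;2;24;41;12m[48;2;23;38;11m🬎[38;2;24;41;12m[48;2;23;38;11m🬎[38;2;24;40;12m[48;2;45;99;89m🬝[38;2;24;41;12m[48;2;31;77;68m🬎[38;2;24;41;12m[48;2;23;38;11m🬎[38;2;24;41;12m[48;2;23;38;11m🬎[38;2;24;41;12m[48;2;23;38;11m🬎[38;2;24;41;12m[48;2;23;38;11m🬎[0m
[38;2;22;36;10m[48;2;20;33;9m🬂[38;2;22;36;10m[48;2;20;33;9m🬂[38;2;21;34;9m[48;2;21;64;55m🬝[38;2;63;106;98m[48;2;14;34;24m🬅[38;2;54;88;82m[48;2;9;29;25m🬀[38;2;10;33;28m[48;2;7;24;21m🬀[38;2;8;30;26m[48;2;7;24;21m🬁[38;2;21;35;9m[48;2;7;24;21m🬊[38;2;22;36;10m[48;2;20;33;9m🬂[38;2;22;36;10m[48;2;20;33;9m🬂[0m
[38;2;18;29;7m[48;2;17;26;6m🬎[38;2;18;29;7m[48;2;17;26;6m🬎[38;2;8;27;24m[48;2;18;28;7m▐[38;2;7;24;21m[48;2;7;24;21m [38;2;7;24;21m[48;2;7;24;21m [38;2;7;24;21m[48;2;7;24;21m [38;2;7;24;21m[48;2;7;24;21m [38;2;7;24;21m[48;2;7;24;21m [38;2;18;29;7m[48;2;17;26;6m🬎[38;2;18;29;7m[48;2;17;26;6m🬎[0m
[38;2;15;23;5m[48;2;14;20;4m🬎[38;2;15;23;5m[48;2;14;20;4m🬎[38;2;7;24;21m[48;2;14;21;4m🬉[38;2;7;24;21m[48;2;7;24;21m [38;2;7;24;21m[48;2;7;24;21m [38;2;7;24;21m[48;2;7;24;21m [38;2;7;24;21m[48;2;7;24;21m [38;2;7;24;21m[48;2;14;20;4m🬝[38;2;15;23;5m[48;2;14;20;4m🬎[38;2;15;23;5m[48;2;14;20;4m🬎[0m
[38;2;13;18;3m[48;2;11;15;2m🬂[38;2;13;18;3m[48;2;11;15;2m🬂[38;2;13;18;3m[48;2;11;15;2m🬂[38;2;7;24;21m[48;2;11;15;2m🬁[38;2;7;24;21m[48;2;11;14;2m🬊[38;2;7;24;21m[48;2;11;14;2m🬎[38;2;7;24;21m[48;2;11;15;2m🬂[38;2;13;18;3m[48;2;11;15;2m🬂[38;2;13;18;3m[48;2;11;15;2m🬂[38;2;13;18;3m[48;2;11;15;2m🬂[0m
</frame>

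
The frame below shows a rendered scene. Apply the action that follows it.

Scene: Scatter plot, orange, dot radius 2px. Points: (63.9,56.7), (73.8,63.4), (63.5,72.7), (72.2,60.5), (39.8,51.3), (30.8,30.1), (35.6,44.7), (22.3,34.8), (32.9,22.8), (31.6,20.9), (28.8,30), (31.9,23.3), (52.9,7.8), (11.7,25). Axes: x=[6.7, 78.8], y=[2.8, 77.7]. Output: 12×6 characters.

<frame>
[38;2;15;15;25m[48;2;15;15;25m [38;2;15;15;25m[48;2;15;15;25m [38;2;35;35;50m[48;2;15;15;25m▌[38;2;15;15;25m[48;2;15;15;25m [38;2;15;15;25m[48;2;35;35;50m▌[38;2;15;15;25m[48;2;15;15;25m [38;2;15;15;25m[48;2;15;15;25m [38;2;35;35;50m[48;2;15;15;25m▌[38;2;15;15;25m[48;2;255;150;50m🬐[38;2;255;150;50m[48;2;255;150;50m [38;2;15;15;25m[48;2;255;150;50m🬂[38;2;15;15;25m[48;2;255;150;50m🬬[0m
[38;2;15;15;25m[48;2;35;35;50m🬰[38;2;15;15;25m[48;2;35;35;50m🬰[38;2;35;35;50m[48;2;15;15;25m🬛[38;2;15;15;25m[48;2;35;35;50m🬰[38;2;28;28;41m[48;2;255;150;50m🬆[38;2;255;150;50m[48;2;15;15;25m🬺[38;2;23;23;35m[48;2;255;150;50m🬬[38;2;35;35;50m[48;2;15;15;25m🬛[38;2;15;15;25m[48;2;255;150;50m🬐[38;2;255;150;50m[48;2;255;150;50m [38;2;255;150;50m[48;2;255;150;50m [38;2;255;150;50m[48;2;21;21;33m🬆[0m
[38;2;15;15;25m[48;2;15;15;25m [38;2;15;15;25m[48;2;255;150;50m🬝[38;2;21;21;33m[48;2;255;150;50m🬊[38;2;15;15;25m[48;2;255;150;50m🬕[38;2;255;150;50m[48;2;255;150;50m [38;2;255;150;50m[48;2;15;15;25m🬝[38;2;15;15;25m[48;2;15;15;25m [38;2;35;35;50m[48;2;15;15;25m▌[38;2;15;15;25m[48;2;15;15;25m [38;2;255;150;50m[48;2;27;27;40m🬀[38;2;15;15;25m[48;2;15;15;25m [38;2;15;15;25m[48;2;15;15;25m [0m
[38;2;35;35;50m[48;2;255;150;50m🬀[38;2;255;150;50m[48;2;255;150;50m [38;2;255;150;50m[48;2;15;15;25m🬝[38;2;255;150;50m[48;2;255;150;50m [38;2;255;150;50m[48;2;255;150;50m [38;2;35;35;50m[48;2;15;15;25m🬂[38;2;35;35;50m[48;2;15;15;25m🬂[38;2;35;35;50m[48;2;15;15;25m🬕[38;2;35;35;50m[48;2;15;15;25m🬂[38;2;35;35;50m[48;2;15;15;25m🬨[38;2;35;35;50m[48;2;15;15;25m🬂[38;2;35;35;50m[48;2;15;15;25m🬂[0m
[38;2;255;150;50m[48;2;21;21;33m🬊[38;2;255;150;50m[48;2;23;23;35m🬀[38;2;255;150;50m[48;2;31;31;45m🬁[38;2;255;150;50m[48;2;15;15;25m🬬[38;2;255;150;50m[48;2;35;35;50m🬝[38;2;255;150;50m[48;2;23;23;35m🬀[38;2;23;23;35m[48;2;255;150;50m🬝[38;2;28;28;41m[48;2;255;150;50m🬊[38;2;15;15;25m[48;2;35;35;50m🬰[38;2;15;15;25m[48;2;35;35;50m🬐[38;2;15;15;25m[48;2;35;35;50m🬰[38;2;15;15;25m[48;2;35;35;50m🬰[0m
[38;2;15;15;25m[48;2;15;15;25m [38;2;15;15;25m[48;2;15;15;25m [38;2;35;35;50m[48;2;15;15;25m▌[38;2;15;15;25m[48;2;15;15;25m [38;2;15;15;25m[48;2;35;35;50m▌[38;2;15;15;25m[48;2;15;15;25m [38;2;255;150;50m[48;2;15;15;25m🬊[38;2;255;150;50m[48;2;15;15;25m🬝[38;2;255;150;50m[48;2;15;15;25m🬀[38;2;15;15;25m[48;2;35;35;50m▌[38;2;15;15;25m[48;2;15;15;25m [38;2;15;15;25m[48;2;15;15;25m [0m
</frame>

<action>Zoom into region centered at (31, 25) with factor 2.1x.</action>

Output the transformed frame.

<frame>
[38;2;15;15;25m[48;2;15;15;25m [38;2;15;15;25m[48;2;15;15;25m [38;2;28;28;41m[48;2;255;150;50m🬆[38;2;15;15;25m[48;2;255;150;50m🬬[38;2;15;15;25m[48;2;35;35;50m▌[38;2;15;15;25m[48;2;15;15;25m [38;2;255;150;50m[48;2;15;15;25m🬊[38;2;255;150;50m[48;2;15;15;25m🬝[38;2;255;150;50m[48;2;15;15;25m🬀[38;2;15;15;25m[48;2;35;35;50m▌[38;2;15;15;25m[48;2;15;15;25m [38;2;15;15;25m[48;2;15;15;25m [0m
[38;2;15;15;25m[48;2;35;35;50m🬰[38;2;23;23;35m[48;2;255;150;50m🬺[38;2;255;150;50m[48;2;35;35;50m🬬[38;2;255;150;50m[48;2;21;21;33m🬆[38;2;27;27;40m[48;2;255;150;50m🬝[38;2;15;15;25m[48;2;255;150;50m🬂[38;2;23;23;35m[48;2;255;150;50m🬬[38;2;35;35;50m[48;2;15;15;25m🬛[38;2;15;15;25m[48;2;35;35;50m🬰[38;2;15;15;25m[48;2;35;35;50m🬐[38;2;15;15;25m[48;2;35;35;50m🬰[38;2;15;15;25m[48;2;35;35;50m🬰[0m
[38;2;15;15;25m[48;2;15;15;25m [38;2;15;15;25m[48;2;15;15;25m [38;2;35;35;50m[48;2;15;15;25m▌[38;2;15;15;25m[48;2;15;15;25m [38;2;255;150;50m[48;2;21;21;33m🬊[38;2;255;150;50m[48;2;255;150;50m [38;2;255;150;50m[48;2;15;15;25m🬴[38;2;35;35;50m[48;2;15;15;25m▌[38;2;15;15;25m[48;2;15;15;25m [38;2;15;15;25m[48;2;35;35;50m▌[38;2;15;15;25m[48;2;15;15;25m [38;2;15;15;25m[48;2;15;15;25m [0m
[38;2;35;35;50m[48;2;15;15;25m🬂[38;2;35;35;50m[48;2;15;15;25m🬂[38;2;35;35;50m[48;2;15;15;25m🬕[38;2;35;35;50m[48;2;15;15;25m🬂[38;2;27;27;40m[48;2;255;150;50m🬴[38;2;255;150;50m[48;2;255;150;50m [38;2;255;150;50m[48;2;15;15;25m🬝[38;2;255;150;50m[48;2;27;27;40m🬀[38;2;35;35;50m[48;2;15;15;25m🬂[38;2;35;35;50m[48;2;15;15;25m🬨[38;2;35;35;50m[48;2;15;15;25m🬂[38;2;35;35;50m[48;2;15;15;25m🬂[0m
[38;2;15;15;25m[48;2;35;35;50m🬰[38;2;15;15;25m[48;2;35;35;50m🬰[38;2;35;35;50m[48;2;15;15;25m🬛[38;2;15;15;25m[48;2;35;35;50m🬰[38;2;15;15;25m[48;2;35;35;50m🬐[38;2;23;23;35m[48;2;255;150;50m🬺[38;2;15;15;25m[48;2;35;35;50m🬰[38;2;35;35;50m[48;2;15;15;25m🬛[38;2;15;15;25m[48;2;35;35;50m🬰[38;2;15;15;25m[48;2;35;35;50m🬐[38;2;15;15;25m[48;2;35;35;50m🬰[38;2;15;15;25m[48;2;35;35;50m🬰[0m
[38;2;15;15;25m[48;2;15;15;25m [38;2;15;15;25m[48;2;15;15;25m [38;2;35;35;50m[48;2;15;15;25m▌[38;2;15;15;25m[48;2;15;15;25m [38;2;15;15;25m[48;2;35;35;50m▌[38;2;15;15;25m[48;2;15;15;25m [38;2;15;15;25m[48;2;15;15;25m [38;2;35;35;50m[48;2;15;15;25m▌[38;2;15;15;25m[48;2;15;15;25m [38;2;15;15;25m[48;2;35;35;50m▌[38;2;15;15;25m[48;2;15;15;25m [38;2;15;15;25m[48;2;15;15;25m [0m
</frame>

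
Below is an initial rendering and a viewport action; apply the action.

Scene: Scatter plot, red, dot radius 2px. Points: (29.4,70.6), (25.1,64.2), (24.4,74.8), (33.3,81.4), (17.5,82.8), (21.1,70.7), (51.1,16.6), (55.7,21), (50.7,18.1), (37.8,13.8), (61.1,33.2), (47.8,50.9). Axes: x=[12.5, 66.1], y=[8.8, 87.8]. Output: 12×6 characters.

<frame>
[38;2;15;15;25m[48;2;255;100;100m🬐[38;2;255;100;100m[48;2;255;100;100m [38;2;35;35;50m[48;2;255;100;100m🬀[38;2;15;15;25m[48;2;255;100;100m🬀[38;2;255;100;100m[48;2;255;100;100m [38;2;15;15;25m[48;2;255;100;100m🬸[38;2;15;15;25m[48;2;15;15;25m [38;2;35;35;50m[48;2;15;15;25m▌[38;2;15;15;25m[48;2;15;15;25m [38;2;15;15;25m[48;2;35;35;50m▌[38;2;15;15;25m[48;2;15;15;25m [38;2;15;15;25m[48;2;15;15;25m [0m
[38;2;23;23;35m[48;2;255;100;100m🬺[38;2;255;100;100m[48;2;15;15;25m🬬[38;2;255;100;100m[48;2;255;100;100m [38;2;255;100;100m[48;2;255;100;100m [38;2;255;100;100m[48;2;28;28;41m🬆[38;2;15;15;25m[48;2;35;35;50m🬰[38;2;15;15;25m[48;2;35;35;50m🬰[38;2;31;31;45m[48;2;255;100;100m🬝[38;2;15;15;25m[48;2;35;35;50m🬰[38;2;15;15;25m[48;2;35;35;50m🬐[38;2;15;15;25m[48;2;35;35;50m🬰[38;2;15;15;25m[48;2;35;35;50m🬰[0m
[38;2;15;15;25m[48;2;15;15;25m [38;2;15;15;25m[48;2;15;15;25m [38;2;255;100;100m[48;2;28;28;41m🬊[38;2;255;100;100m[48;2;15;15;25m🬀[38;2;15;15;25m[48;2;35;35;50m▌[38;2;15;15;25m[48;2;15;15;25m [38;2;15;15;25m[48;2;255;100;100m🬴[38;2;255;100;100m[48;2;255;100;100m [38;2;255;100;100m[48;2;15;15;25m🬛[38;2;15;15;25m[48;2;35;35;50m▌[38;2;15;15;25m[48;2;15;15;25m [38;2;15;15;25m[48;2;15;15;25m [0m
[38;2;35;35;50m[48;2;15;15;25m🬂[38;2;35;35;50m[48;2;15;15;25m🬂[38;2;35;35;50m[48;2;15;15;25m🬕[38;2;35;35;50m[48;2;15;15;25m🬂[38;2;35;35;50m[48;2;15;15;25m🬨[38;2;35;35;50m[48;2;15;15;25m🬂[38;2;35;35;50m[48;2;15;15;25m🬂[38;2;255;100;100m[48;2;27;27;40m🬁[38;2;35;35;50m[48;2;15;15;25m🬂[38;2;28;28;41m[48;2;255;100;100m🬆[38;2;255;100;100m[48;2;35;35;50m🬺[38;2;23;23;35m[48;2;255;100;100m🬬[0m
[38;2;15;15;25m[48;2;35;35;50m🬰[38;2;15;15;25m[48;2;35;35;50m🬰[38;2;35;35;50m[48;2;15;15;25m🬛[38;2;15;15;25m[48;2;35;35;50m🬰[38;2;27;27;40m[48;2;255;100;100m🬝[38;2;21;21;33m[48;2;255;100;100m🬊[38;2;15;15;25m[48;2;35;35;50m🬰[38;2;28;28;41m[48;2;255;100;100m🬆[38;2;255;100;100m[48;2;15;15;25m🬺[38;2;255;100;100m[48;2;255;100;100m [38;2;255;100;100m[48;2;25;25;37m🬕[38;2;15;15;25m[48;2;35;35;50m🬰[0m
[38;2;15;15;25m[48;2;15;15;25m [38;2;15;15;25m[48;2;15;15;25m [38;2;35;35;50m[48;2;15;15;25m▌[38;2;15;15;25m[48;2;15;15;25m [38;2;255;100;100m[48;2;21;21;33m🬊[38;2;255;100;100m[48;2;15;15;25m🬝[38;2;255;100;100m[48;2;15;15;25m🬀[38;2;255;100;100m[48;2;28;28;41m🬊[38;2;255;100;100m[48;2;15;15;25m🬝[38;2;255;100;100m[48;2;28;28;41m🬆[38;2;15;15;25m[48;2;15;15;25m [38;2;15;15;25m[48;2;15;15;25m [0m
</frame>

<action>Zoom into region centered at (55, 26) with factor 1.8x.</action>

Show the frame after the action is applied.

<frame>
[38;2;15;15;25m[48;2;15;15;25m [38;2;15;15;25m[48;2;15;15;25m [38;2;35;35;50m[48;2;15;15;25m▌[38;2;15;15;25m[48;2;15;15;25m [38;2;15;15;25m[48;2;35;35;50m▌[38;2;15;15;25m[48;2;15;15;25m [38;2;15;15;25m[48;2;15;15;25m [38;2;35;35;50m[48;2;15;15;25m▌[38;2;15;15;25m[48;2;15;15;25m [38;2;15;15;25m[48;2;35;35;50m▌[38;2;15;15;25m[48;2;15;15;25m [38;2;15;15;25m[48;2;15;15;25m [0m
[38;2;15;15;25m[48;2;35;35;50m🬰[38;2;15;15;25m[48;2;35;35;50m🬰[38;2;35;35;50m[48;2;15;15;25m🬛[38;2;15;15;25m[48;2;35;35;50m🬰[38;2;15;15;25m[48;2;35;35;50m🬐[38;2;15;15;25m[48;2;35;35;50m🬰[38;2;15;15;25m[48;2;35;35;50m🬰[38;2;28;28;41m[48;2;255;100;100m🬆[38;2;255;100;100m[48;2;15;15;25m🬺[38;2;31;31;45m[48;2;255;100;100m🬬[38;2;15;15;25m[48;2;35;35;50m🬰[38;2;15;15;25m[48;2;35;35;50m🬰[0m
[38;2;15;15;25m[48;2;15;15;25m [38;2;15;15;25m[48;2;15;15;25m [38;2;35;35;50m[48;2;15;15;25m▌[38;2;15;15;25m[48;2;15;15;25m [38;2;15;15;25m[48;2;35;35;50m▌[38;2;15;15;25m[48;2;15;15;25m [38;2;15;15;25m[48;2;255;100;100m🬬[38;2;255;100;100m[48;2;27;27;40m🬁[38;2;255;100;100m[48;2;15;15;25m🬆[38;2;15;15;25m[48;2;35;35;50m▌[38;2;15;15;25m[48;2;15;15;25m [38;2;15;15;25m[48;2;15;15;25m [0m
[38;2;35;35;50m[48;2;15;15;25m🬂[38;2;35;35;50m[48;2;15;15;25m🬂[38;2;35;35;50m[48;2;15;15;25m🬕[38;2;28;28;41m[48;2;255;100;100m🬆[38;2;255;100;100m[48;2;35;35;50m🬺[38;2;35;35;50m[48;2;255;100;100m🬀[38;2;255;100;100m[48;2;255;100;100m [38;2;255;100;100m[48;2;27;27;40m🬃[38;2;35;35;50m[48;2;15;15;25m🬂[38;2;35;35;50m[48;2;15;15;25m🬨[38;2;35;35;50m[48;2;15;15;25m🬂[38;2;35;35;50m[48;2;15;15;25m🬂[0m
[38;2;15;15;25m[48;2;35;35;50m🬰[38;2;15;15;25m[48;2;35;35;50m🬰[38;2;35;35;50m[48;2;15;15;25m🬛[38;2;255;100;100m[48;2;21;21;33m🬊[38;2;255;100;100m[48;2;35;35;50m🬝[38;2;255;100;100m[48;2;23;23;35m🬀[38;2;255;100;100m[48;2;23;23;35m🬀[38;2;35;35;50m[48;2;15;15;25m🬛[38;2;15;15;25m[48;2;35;35;50m🬰[38;2;15;15;25m[48;2;35;35;50m🬐[38;2;15;15;25m[48;2;35;35;50m🬰[38;2;15;15;25m[48;2;35;35;50m🬰[0m
[38;2;15;15;25m[48;2;15;15;25m [38;2;15;15;25m[48;2;15;15;25m [38;2;35;35;50m[48;2;15;15;25m▌[38;2;15;15;25m[48;2;15;15;25m [38;2;15;15;25m[48;2;35;35;50m▌[38;2;15;15;25m[48;2;15;15;25m [38;2;15;15;25m[48;2;15;15;25m [38;2;35;35;50m[48;2;15;15;25m▌[38;2;15;15;25m[48;2;15;15;25m [38;2;15;15;25m[48;2;35;35;50m▌[38;2;15;15;25m[48;2;15;15;25m [38;2;15;15;25m[48;2;15;15;25m [0m
</frame>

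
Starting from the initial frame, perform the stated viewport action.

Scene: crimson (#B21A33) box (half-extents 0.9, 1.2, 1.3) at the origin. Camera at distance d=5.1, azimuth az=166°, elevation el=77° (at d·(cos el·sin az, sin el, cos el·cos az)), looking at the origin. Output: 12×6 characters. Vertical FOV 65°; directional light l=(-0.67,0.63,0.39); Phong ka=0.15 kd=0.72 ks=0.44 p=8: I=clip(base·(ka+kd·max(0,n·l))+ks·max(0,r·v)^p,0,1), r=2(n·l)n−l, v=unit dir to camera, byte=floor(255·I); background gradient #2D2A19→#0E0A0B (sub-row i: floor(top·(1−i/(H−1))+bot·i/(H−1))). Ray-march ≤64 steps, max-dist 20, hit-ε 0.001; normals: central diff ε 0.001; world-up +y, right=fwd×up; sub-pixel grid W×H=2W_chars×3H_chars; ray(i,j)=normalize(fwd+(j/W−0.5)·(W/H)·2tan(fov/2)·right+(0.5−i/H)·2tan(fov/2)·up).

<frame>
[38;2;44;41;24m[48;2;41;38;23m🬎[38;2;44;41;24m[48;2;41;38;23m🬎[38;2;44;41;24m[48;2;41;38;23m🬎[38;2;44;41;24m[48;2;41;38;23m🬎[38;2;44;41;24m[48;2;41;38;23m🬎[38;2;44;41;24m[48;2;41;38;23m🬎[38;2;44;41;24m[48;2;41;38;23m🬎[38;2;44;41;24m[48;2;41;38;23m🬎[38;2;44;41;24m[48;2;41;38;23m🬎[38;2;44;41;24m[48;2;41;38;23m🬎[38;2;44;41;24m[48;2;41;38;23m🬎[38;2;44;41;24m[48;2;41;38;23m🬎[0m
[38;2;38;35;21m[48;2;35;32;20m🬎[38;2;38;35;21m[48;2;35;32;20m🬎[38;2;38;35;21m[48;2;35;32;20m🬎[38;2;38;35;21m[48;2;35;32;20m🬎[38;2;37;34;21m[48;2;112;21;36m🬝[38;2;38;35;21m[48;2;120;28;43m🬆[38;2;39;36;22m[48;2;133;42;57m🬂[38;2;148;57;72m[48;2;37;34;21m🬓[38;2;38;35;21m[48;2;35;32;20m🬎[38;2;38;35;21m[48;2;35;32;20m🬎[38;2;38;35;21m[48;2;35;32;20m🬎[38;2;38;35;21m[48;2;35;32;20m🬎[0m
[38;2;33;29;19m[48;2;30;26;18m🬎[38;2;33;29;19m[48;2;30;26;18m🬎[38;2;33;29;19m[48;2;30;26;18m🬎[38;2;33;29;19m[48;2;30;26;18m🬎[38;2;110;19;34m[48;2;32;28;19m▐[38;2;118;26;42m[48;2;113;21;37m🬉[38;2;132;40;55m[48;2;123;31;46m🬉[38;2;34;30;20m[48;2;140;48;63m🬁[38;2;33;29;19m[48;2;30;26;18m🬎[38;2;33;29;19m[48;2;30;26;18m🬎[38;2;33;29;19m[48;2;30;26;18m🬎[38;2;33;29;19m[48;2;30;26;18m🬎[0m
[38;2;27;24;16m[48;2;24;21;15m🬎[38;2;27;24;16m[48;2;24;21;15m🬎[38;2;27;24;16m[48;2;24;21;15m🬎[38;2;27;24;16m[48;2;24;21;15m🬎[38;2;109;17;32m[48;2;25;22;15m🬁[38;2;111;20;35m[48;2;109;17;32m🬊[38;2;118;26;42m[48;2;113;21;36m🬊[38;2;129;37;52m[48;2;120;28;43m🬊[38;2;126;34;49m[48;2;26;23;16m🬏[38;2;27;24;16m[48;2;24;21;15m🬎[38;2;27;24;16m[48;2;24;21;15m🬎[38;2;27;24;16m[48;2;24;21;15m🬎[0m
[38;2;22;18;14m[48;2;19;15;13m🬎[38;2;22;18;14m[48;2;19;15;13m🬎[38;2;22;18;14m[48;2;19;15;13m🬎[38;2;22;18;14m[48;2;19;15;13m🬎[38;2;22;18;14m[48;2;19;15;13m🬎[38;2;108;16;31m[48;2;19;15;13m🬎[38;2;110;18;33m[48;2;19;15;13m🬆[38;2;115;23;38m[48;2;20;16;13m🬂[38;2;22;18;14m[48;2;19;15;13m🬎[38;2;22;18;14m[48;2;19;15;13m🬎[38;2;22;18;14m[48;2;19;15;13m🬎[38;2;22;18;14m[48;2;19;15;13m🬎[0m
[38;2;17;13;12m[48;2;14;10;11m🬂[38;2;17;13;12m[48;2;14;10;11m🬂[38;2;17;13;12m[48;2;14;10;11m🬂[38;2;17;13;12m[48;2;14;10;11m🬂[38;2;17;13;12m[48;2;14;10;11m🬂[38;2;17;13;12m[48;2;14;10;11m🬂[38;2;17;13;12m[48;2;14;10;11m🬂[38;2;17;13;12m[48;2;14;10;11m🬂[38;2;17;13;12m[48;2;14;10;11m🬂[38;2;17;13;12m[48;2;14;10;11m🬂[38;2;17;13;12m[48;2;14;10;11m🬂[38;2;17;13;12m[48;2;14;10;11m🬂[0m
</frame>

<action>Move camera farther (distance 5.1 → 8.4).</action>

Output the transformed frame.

<frame>
[38;2;44;41;24m[48;2;41;38;23m🬎[38;2;44;41;24m[48;2;41;38;23m🬎[38;2;44;41;24m[48;2;41;38;23m🬎[38;2;44;41;24m[48;2;41;38;23m🬎[38;2;44;41;24m[48;2;41;38;23m🬎[38;2;44;41;24m[48;2;41;38;23m🬎[38;2;44;41;24m[48;2;41;38;23m🬎[38;2;44;41;24m[48;2;41;38;23m🬎[38;2;44;41;24m[48;2;41;38;23m🬎[38;2;44;41;24m[48;2;41;38;23m🬎[38;2;44;41;24m[48;2;41;38;23m🬎[38;2;44;41;24m[48;2;41;38;23m🬎[0m
[38;2;38;35;21m[48;2;35;32;20m🬎[38;2;38;35;21m[48;2;35;32;20m🬎[38;2;38;35;21m[48;2;35;32;20m🬎[38;2;38;35;21m[48;2;35;32;20m🬎[38;2;38;35;21m[48;2;35;32;20m🬎[38;2;38;35;21m[48;2;35;32;20m🬎[38;2;38;35;21m[48;2;35;32;20m🬎[38;2;38;35;21m[48;2;35;32;20m🬎[38;2;38;35;21m[48;2;35;32;20m🬎[38;2;38;35;21m[48;2;35;32;20m🬎[38;2;38;35;21m[48;2;35;32;20m🬎[38;2;38;35;21m[48;2;35;32;20m🬎[0m
[38;2;33;29;19m[48;2;30;26;18m🬎[38;2;33;29;19m[48;2;30;26;18m🬎[38;2;33;29;19m[48;2;30;26;18m🬎[38;2;33;29;19m[48;2;30;26;18m🬎[38;2;33;29;19m[48;2;30;26;18m🬎[38;2;115;23;38m[48;2;32;28;19m🬩[38;2;34;30;20m[48;2;126;34;49m🬀[38;2;33;29;19m[48;2;30;26;18m🬎[38;2;33;29;19m[48;2;30;26;18m🬎[38;2;33;29;19m[48;2;30;26;18m🬎[38;2;33;29;19m[48;2;30;26;18m🬎[38;2;33;29;19m[48;2;30;26;18m🬎[0m
[38;2;27;24;16m[48;2;24;21;15m🬎[38;2;27;24;16m[48;2;24;21;15m🬎[38;2;27;24;16m[48;2;24;21;15m🬎[38;2;27;24;16m[48;2;24;21;15m🬎[38;2;27;24;16m[48;2;24;21;15m🬎[38;2;111;19;34m[48;2;26;23;16m▐[38;2;116;24;39m[48;2;26;3;7m🬝[38;2;122;30;45m[48;2;26;23;16m🬃[38;2;27;24;16m[48;2;24;21;15m🬎[38;2;27;24;16m[48;2;24;21;15m🬎[38;2;27;24;16m[48;2;24;21;15m🬎[38;2;27;24;16m[48;2;24;21;15m🬎[0m
[38;2;22;18;14m[48;2;19;15;13m🬎[38;2;22;18;14m[48;2;19;15;13m🬎[38;2;22;18;14m[48;2;19;15;13m🬎[38;2;22;18;14m[48;2;19;15;13m🬎[38;2;22;18;14m[48;2;19;15;13m🬎[38;2;22;18;14m[48;2;19;15;13m🬎[38;2;22;18;14m[48;2;19;15;13m🬎[38;2;22;18;14m[48;2;19;15;13m🬎[38;2;22;18;14m[48;2;19;15;13m🬎[38;2;22;18;14m[48;2;19;15;13m🬎[38;2;22;18;14m[48;2;19;15;13m🬎[38;2;22;18;14m[48;2;19;15;13m🬎[0m
[38;2;17;13;12m[48;2;14;10;11m🬂[38;2;17;13;12m[48;2;14;10;11m🬂[38;2;17;13;12m[48;2;14;10;11m🬂[38;2;17;13;12m[48;2;14;10;11m🬂[38;2;17;13;12m[48;2;14;10;11m🬂[38;2;17;13;12m[48;2;14;10;11m🬂[38;2;17;13;12m[48;2;14;10;11m🬂[38;2;17;13;12m[48;2;14;10;11m🬂[38;2;17;13;12m[48;2;14;10;11m🬂[38;2;17;13;12m[48;2;14;10;11m🬂[38;2;17;13;12m[48;2;14;10;11m🬂[38;2;17;13;12m[48;2;14;10;11m🬂[0m
</frame>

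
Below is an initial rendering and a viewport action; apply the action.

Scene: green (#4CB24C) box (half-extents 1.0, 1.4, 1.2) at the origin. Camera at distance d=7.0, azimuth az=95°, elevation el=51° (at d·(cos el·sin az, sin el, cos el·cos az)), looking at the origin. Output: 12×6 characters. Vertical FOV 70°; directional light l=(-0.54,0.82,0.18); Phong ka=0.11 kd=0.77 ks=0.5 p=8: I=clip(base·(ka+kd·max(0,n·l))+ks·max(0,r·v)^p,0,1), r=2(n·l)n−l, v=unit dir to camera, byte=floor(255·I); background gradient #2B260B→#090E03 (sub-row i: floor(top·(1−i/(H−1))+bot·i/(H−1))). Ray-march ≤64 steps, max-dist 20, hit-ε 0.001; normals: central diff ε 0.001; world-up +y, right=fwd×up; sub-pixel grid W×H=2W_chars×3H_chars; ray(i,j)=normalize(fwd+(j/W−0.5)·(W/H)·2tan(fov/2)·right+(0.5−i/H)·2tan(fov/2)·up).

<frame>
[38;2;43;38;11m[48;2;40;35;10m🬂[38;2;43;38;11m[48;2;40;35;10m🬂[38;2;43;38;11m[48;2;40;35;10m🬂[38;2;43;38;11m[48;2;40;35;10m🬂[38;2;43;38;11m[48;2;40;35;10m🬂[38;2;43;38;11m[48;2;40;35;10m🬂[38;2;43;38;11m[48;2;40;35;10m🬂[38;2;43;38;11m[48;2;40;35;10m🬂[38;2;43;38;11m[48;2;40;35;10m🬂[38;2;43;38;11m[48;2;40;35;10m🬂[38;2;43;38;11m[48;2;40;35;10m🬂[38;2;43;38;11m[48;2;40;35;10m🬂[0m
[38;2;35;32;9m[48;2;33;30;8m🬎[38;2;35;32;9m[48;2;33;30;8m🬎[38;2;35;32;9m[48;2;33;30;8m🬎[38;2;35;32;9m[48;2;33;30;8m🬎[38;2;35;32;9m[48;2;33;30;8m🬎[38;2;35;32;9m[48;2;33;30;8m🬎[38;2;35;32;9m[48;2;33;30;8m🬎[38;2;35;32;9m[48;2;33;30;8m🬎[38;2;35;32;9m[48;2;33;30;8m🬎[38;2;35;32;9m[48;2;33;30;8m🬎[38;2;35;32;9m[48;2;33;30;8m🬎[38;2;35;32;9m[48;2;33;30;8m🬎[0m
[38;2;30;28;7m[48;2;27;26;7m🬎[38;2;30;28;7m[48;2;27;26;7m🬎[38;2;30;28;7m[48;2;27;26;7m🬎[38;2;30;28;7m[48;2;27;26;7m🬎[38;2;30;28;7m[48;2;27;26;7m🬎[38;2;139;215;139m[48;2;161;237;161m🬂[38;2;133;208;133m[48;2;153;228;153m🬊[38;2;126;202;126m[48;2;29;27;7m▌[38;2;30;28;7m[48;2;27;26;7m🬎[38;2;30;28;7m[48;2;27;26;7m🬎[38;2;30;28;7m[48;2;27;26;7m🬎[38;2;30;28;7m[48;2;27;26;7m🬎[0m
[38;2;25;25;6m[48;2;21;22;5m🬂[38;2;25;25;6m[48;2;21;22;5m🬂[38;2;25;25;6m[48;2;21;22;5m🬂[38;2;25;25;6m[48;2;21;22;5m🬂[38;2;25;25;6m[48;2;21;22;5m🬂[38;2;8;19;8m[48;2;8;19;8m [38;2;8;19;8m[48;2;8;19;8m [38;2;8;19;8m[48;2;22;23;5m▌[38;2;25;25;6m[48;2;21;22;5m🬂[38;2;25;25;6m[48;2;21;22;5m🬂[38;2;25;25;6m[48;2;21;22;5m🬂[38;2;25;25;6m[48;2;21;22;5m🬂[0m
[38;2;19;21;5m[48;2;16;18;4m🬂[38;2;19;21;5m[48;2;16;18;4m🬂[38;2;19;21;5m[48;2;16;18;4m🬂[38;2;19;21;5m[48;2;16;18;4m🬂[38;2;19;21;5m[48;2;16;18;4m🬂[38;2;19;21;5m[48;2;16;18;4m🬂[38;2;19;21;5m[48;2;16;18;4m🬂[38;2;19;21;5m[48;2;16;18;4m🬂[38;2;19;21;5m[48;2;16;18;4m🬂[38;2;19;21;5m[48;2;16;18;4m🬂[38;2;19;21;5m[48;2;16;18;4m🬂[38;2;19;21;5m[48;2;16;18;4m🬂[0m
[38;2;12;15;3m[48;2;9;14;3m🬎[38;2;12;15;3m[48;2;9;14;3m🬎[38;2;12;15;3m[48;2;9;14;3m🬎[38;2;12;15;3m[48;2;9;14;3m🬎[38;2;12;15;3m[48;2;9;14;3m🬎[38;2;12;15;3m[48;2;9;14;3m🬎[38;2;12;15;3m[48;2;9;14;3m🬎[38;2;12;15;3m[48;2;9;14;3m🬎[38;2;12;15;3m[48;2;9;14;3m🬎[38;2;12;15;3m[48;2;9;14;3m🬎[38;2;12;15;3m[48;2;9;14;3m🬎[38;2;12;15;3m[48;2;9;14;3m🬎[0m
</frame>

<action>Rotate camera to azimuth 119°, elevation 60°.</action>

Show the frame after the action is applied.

<frame>
[38;2;43;38;11m[48;2;40;35;10m🬂[38;2;43;38;11m[48;2;40;35;10m🬂[38;2;43;38;11m[48;2;40;35;10m🬂[38;2;43;38;11m[48;2;40;35;10m🬂[38;2;43;38;11m[48;2;40;35;10m🬂[38;2;43;38;11m[48;2;40;35;10m🬂[38;2;43;38;11m[48;2;40;35;10m🬂[38;2;43;38;11m[48;2;40;35;10m🬂[38;2;43;38;11m[48;2;40;35;10m🬂[38;2;43;38;11m[48;2;40;35;10m🬂[38;2;43;38;11m[48;2;40;35;10m🬂[38;2;43;38;11m[48;2;40;35;10m🬂[0m
[38;2;35;32;9m[48;2;33;30;8m🬎[38;2;35;32;9m[48;2;33;30;8m🬎[38;2;35;32;9m[48;2;33;30;8m🬎[38;2;35;32;9m[48;2;33;30;8m🬎[38;2;35;32;9m[48;2;33;30;8m🬎[38;2;35;32;9m[48;2;33;30;8m🬎[38;2;35;32;9m[48;2;33;30;8m🬎[38;2;35;32;9m[48;2;33;30;8m🬎[38;2;35;32;9m[48;2;33;30;8m🬎[38;2;35;32;9m[48;2;33;30;8m🬎[38;2;35;32;9m[48;2;33;30;8m🬎[38;2;35;32;9m[48;2;33;30;8m🬎[0m
[38;2;30;28;7m[48;2;27;26;7m🬎[38;2;30;28;7m[48;2;27;26;7m🬎[38;2;30;28;7m[48;2;27;26;7m🬎[38;2;30;28;7m[48;2;27;26;7m🬎[38;2;29;28;7m[48;2;136;211;136m🬝[38;2;31;29;8m[48;2;157;232;157m🬀[38;2;167;243;167m[48;2;177;252;177m🬂[38;2;176;251;176m[48;2;29;28;7m🬚[38;2;30;28;7m[48;2;27;26;7m🬎[38;2;30;28;7m[48;2;27;26;7m🬎[38;2;30;28;7m[48;2;27;26;7m🬎[38;2;30;28;7m[48;2;27;26;7m🬎[0m
[38;2;25;25;6m[48;2;21;22;5m🬂[38;2;25;25;6m[48;2;21;22;5m🬂[38;2;25;25;6m[48;2;21;22;5m🬂[38;2;25;25;6m[48;2;21;22;5m🬂[38;2;22;23;5m[48;2;8;19;8m🬺[38;2;10;19;7m[48;2;163;239;163m🬺[38;2;173;249;173m[48;2;8;19;8m🬊[38;2;178;253;178m[48;2;22;23;5m🬀[38;2;25;25;6m[48;2;21;22;5m🬂[38;2;25;25;6m[48;2;21;22;5m🬂[38;2;25;25;6m[48;2;21;22;5m🬂[38;2;25;25;6m[48;2;21;22;5m🬂[0m
[38;2;19;21;5m[48;2;16;18;4m🬂[38;2;19;21;5m[48;2;16;18;4m🬂[38;2;19;21;5m[48;2;16;18;4m🬂[38;2;19;21;5m[48;2;16;18;4m🬂[38;2;19;21;5m[48;2;16;18;4m🬂[38;2;19;21;5m[48;2;16;18;4m🬂[38;2;16;19;4m[48;2;8;19;8m🬺[38;2;19;21;5m[48;2;16;18;4m🬂[38;2;19;21;5m[48;2;16;18;4m🬂[38;2;19;21;5m[48;2;16;18;4m🬂[38;2;19;21;5m[48;2;16;18;4m🬂[38;2;19;21;5m[48;2;16;18;4m🬂[0m
[38;2;12;15;3m[48;2;9;14;3m🬎[38;2;12;15;3m[48;2;9;14;3m🬎[38;2;12;15;3m[48;2;9;14;3m🬎[38;2;12;15;3m[48;2;9;14;3m🬎[38;2;12;15;3m[48;2;9;14;3m🬎[38;2;12;15;3m[48;2;9;14;3m🬎[38;2;12;15;3m[48;2;9;14;3m🬎[38;2;12;15;3m[48;2;9;14;3m🬎[38;2;12;15;3m[48;2;9;14;3m🬎[38;2;12;15;3m[48;2;9;14;3m🬎[38;2;12;15;3m[48;2;9;14;3m🬎[38;2;12;15;3m[48;2;9;14;3m🬎[0m
</frame>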